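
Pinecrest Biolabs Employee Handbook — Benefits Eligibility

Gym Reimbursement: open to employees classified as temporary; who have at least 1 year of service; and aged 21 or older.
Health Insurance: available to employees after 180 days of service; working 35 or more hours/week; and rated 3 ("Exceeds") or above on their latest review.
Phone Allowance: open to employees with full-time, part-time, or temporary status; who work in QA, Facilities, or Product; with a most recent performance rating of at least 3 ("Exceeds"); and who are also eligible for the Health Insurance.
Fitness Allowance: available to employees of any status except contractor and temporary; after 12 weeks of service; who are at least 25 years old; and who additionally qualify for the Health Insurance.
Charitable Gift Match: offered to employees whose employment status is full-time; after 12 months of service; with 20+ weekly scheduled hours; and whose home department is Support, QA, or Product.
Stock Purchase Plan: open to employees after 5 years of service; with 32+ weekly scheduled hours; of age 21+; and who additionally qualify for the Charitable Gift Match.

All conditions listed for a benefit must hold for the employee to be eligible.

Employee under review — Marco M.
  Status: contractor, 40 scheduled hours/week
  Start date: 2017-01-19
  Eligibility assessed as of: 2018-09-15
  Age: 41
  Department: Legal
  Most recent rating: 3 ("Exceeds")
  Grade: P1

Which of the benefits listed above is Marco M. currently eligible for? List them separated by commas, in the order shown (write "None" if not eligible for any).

Health Insurance

Service from 2017-01-19 to 2018-09-15: 604 days.
Gym Reimbursement — status contractor ✗ (requires temporary) → not eligible.
Health Insurance — service 604 days ≥ 180 days ✓; 40 hrs/wk ≥ 35 ✓; rating 3 ≥ 3 ✓ → eligible.
Phone Allowance — status contractor ✗ (requires full-time, part-time, or temporary) → not eligible.
Fitness Allowance — status contractor ✗ (excluded) → not eligible.
Charitable Gift Match — status contractor ✗ (requires full-time) → not eligible.
Stock Purchase Plan — service 604 days < 5 years (≈1825 days) ✗ → not eligible.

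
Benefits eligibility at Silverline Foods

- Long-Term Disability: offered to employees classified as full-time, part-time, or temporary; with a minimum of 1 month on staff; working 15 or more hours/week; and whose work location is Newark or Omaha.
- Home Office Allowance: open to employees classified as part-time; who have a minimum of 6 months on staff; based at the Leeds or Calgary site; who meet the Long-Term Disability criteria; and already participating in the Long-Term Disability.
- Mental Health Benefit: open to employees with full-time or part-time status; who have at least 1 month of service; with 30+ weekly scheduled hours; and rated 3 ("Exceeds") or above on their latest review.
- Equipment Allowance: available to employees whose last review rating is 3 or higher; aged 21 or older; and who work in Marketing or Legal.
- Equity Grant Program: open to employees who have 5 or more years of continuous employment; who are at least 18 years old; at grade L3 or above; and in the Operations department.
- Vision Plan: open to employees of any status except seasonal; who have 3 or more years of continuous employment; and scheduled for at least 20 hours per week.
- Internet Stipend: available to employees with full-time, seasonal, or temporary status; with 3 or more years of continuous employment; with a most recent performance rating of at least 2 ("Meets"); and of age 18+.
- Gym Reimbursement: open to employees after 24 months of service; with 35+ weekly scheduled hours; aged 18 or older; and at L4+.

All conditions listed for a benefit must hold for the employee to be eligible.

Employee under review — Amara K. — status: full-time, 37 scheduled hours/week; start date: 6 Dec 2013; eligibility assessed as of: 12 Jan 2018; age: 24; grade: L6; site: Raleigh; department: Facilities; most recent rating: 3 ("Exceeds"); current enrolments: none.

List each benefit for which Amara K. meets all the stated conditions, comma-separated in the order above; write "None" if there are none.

Service from 6 Dec 2013 to 12 Jan 2018: 1498 days.
Long-Term Disability — status full-time ✓; service 1498 days ≥ 1 month (≈30 days) ✓; 37 hrs/wk ≥ 15 ✓; site Raleigh ✗ (not Newark or Omaha) → not eligible.
Home Office Allowance — status full-time ✗ (requires part-time) → not eligible.
Mental Health Benefit — status full-time ✓; service 1498 days ≥ 1 month (≈30 days) ✓; 37 hrs/wk ≥ 30 ✓; rating 3 ≥ 3 ✓ → eligible.
Equipment Allowance — rating 3 ≥ 3 ✓; age 24 ≥ 21 ✓; dept Facilities ✗ → not eligible.
Equity Grant Program — service 1498 days < 5 years (≈1825 days) ✗ → not eligible.
Vision Plan — status full-time ✓ (not excluded); service 1498 days ≥ 3 years (≈1095 days) ✓; 37 hrs/wk ≥ 20 ✓ → eligible.
Internet Stipend — status full-time ✓; service 1498 days ≥ 3 years (≈1095 days) ✓; rating 3 ≥ 2 ✓; age 24 ≥ 18 ✓ → eligible.
Gym Reimbursement — service 1498 days ≥ 24 months (≈720 days) ✓; 37 hrs/wk ≥ 35 ✓; age 24 ≥ 18 ✓; grade L6 ≥ L4 ✓ → eligible.

Mental Health Benefit, Vision Plan, Internet Stipend, Gym Reimbursement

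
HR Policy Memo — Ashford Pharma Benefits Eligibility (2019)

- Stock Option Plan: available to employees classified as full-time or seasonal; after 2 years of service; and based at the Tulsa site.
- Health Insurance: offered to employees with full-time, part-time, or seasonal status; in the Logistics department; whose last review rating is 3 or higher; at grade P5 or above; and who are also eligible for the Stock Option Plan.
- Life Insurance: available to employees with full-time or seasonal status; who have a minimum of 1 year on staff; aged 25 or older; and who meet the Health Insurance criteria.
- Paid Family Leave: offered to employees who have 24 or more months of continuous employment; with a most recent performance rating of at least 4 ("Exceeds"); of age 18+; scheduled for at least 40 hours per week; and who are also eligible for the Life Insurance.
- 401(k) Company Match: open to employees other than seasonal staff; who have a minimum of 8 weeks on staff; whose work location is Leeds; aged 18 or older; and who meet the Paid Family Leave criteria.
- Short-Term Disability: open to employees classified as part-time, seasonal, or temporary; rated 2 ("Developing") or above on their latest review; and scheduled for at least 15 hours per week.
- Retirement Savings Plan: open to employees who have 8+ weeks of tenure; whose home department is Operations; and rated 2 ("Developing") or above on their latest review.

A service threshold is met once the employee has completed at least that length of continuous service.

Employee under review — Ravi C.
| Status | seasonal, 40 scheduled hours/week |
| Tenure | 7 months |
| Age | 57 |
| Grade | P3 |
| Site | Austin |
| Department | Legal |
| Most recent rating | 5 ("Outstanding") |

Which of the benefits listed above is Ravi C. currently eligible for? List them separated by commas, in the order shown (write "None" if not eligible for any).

Short-Term Disability

Stock Option Plan — status seasonal ✓; service 7 months < 2 years (≈730 days) ✗ → not eligible.
Health Insurance — status seasonal ✓; dept Legal ✗ → not eligible.
Life Insurance — status seasonal ✓; service 7 months < 1 year (≈365 days) ✗ → not eligible.
Paid Family Leave — service 7 months < 24 months ✗ → not eligible.
401(k) Company Match — status seasonal ✗ (excluded) → not eligible.
Short-Term Disability — status seasonal ✓; rating 5 ≥ 2 ✓; 40 hrs/wk ≥ 15 ✓ → eligible.
Retirement Savings Plan — service 7 months ≥ 8 weeks (≈56 days) ✓; dept Legal ✗ → not eligible.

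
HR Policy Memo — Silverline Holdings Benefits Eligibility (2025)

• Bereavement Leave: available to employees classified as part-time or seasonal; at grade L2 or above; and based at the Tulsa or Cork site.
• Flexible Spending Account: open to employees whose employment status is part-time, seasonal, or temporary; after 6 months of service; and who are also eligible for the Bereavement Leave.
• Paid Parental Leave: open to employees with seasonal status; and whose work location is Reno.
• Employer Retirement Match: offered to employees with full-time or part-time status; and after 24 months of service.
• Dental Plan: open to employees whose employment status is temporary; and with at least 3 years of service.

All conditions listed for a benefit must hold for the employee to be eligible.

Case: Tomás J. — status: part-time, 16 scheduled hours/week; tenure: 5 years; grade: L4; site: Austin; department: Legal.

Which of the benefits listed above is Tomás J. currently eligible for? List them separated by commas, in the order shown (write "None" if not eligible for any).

Bereavement Leave — status part-time ✓; grade L4 ≥ L2 ✓; site Austin ✗ (not Tulsa or Cork) → not eligible.
Flexible Spending Account — status part-time ✓; service 5 years ≥ 6 months (≈180 days) ✓; not eligible for Bereavement Leave ✗ → not eligible.
Paid Parental Leave — status part-time ✗ (requires seasonal) → not eligible.
Employer Retirement Match — status part-time ✓; service 5 years ≥ 24 months (≈720 days) ✓ → eligible.
Dental Plan — status part-time ✗ (requires temporary) → not eligible.

Employer Retirement Match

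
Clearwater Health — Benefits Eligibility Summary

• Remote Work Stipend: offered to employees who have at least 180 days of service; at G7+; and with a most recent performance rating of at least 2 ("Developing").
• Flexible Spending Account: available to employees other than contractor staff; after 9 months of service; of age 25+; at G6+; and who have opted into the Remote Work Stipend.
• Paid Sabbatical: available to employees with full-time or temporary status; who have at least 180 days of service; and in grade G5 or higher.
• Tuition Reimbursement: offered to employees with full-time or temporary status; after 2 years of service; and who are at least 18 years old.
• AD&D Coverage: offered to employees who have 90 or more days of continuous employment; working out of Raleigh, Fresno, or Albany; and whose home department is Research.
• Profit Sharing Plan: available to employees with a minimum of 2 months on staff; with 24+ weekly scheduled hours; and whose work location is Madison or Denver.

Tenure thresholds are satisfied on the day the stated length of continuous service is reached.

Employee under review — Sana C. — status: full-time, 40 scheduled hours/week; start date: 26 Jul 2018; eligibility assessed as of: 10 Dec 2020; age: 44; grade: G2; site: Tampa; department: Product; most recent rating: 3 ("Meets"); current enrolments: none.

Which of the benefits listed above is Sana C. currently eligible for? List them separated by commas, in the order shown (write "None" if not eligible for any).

Tuition Reimbursement

Service from 26 Jul 2018 to 10 Dec 2020: 868 days.
Remote Work Stipend — service 868 days ≥ 180 days ✓; grade G2 < G7 ✗ → not eligible.
Flexible Spending Account — status full-time ✓ (not excluded); service 868 days ≥ 9 months (≈270 days) ✓; age 44 ≥ 25 ✓; grade G2 < G6 ✗ → not eligible.
Paid Sabbatical — status full-time ✓; service 868 days ≥ 180 days ✓; grade G2 < G5 ✗ → not eligible.
Tuition Reimbursement — status full-time ✓; service 868 days ≥ 2 years (≈730 days) ✓; age 44 ≥ 18 ✓ → eligible.
AD&D Coverage — service 868 days ≥ 90 days ✓; site Tampa ✗ (not Raleigh, Fresno, or Albany) → not eligible.
Profit Sharing Plan — service 868 days ≥ 2 months (≈60 days) ✓; 40 hrs/wk ≥ 24 ✓; site Tampa ✗ (not Madison or Denver) → not eligible.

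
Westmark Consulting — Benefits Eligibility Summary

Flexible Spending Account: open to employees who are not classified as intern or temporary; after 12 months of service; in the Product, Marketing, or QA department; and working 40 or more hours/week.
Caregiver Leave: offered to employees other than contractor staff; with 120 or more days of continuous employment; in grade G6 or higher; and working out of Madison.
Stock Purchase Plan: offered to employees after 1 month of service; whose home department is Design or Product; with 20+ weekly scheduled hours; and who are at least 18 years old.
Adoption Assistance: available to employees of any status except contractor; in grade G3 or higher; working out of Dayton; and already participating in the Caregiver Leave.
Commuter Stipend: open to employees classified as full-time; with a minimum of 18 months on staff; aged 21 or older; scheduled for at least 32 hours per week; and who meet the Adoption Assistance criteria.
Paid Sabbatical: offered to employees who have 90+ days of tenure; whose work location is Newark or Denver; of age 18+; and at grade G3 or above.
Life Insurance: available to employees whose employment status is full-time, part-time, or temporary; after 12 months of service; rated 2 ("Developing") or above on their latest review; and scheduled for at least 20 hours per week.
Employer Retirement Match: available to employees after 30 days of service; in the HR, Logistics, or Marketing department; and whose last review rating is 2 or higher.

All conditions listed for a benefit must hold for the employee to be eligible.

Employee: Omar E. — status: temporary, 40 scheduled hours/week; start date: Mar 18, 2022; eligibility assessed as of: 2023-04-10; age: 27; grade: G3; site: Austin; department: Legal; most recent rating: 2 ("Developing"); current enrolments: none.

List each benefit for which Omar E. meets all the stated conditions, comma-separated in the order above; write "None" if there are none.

Service from Mar 18, 2022 to 2023-04-10: 388 days.
Flexible Spending Account — status temporary ✗ (excluded) → not eligible.
Caregiver Leave — status temporary ✓ (not excluded); service 388 days ≥ 120 days ✓; grade G3 < G6 ✗ → not eligible.
Stock Purchase Plan — service 388 days ≥ 1 month (≈30 days) ✓; dept Legal ✗ → not eligible.
Adoption Assistance — status temporary ✓ (not excluded); grade G3 ≥ G3 ✓; site Austin ✗ (not Dayton) → not eligible.
Commuter Stipend — status temporary ✗ (requires full-time) → not eligible.
Paid Sabbatical — service 388 days ≥ 90 days ✓; site Austin ✗ (not Newark or Denver) → not eligible.
Life Insurance — status temporary ✓; service 388 days ≥ 12 months (≈360 days) ✓; rating 2 ≥ 2 ✓; 40 hrs/wk ≥ 20 ✓ → eligible.
Employer Retirement Match — service 388 days ≥ 30 days ✓; dept Legal ✗ → not eligible.

Life Insurance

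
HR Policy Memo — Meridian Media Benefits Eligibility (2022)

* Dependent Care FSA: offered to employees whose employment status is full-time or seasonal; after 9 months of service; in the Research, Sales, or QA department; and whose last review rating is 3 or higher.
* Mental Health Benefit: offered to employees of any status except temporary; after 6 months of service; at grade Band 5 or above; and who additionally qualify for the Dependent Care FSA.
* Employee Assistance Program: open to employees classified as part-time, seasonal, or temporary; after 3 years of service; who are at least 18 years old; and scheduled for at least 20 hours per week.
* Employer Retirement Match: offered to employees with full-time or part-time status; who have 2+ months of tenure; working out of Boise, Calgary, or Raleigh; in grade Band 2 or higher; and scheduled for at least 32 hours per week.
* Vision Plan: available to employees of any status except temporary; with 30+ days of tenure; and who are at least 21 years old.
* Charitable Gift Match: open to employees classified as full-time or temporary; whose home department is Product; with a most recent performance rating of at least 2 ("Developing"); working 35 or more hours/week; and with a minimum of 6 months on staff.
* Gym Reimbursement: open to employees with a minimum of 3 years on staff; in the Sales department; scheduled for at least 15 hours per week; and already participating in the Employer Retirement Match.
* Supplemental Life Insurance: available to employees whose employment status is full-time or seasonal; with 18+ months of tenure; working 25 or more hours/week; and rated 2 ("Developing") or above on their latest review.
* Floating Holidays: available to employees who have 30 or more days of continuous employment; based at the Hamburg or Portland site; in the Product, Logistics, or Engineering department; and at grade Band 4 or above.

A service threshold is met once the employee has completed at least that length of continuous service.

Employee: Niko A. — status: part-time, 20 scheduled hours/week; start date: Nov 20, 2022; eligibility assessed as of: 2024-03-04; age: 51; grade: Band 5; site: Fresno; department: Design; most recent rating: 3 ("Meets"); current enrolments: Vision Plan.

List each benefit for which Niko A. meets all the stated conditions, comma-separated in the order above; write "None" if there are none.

Vision Plan

Service from Nov 20, 2022 to 2024-03-04: 470 days.
Dependent Care FSA — status part-time ✗ (requires full-time or seasonal) → not eligible.
Mental Health Benefit — status part-time ✓ (not excluded); service 470 days ≥ 6 months (≈180 days) ✓; grade Band 5 ≥ Band 5 ✓; not eligible for Dependent Care FSA ✗ → not eligible.
Employee Assistance Program — status part-time ✓; service 470 days < 3 years (≈1095 days) ✗ → not eligible.
Employer Retirement Match — status part-time ✓; service 470 days ≥ 2 months (≈60 days) ✓; site Fresno ✗ (not Boise, Calgary, or Raleigh) → not eligible.
Vision Plan — status part-time ✓ (not excluded); service 470 days ≥ 30 days ✓; age 51 ≥ 21 ✓ → eligible.
Charitable Gift Match — status part-time ✗ (requires full-time or temporary) → not eligible.
Gym Reimbursement — service 470 days < 3 years (≈1095 days) ✗ → not eligible.
Supplemental Life Insurance — status part-time ✗ (requires full-time or seasonal) → not eligible.
Floating Holidays — service 470 days ≥ 30 days ✓; site Fresno ✗ (not Hamburg or Portland) → not eligible.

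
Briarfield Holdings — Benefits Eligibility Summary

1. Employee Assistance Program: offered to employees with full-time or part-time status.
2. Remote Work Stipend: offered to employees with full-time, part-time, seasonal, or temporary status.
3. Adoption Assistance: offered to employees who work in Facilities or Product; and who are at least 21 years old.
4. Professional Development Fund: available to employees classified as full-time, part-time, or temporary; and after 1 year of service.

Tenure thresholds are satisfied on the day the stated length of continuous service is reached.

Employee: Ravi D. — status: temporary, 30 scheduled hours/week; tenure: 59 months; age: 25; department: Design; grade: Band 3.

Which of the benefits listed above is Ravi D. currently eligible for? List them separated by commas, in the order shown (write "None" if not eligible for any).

Remote Work Stipend, Professional Development Fund

Employee Assistance Program — status temporary ✗ (requires full-time or part-time) → not eligible.
Remote Work Stipend — status temporary ✓ → eligible.
Adoption Assistance — dept Design ✗ → not eligible.
Professional Development Fund — status temporary ✓; service 59 months ≥ 1 year (≈365 days) ✓ → eligible.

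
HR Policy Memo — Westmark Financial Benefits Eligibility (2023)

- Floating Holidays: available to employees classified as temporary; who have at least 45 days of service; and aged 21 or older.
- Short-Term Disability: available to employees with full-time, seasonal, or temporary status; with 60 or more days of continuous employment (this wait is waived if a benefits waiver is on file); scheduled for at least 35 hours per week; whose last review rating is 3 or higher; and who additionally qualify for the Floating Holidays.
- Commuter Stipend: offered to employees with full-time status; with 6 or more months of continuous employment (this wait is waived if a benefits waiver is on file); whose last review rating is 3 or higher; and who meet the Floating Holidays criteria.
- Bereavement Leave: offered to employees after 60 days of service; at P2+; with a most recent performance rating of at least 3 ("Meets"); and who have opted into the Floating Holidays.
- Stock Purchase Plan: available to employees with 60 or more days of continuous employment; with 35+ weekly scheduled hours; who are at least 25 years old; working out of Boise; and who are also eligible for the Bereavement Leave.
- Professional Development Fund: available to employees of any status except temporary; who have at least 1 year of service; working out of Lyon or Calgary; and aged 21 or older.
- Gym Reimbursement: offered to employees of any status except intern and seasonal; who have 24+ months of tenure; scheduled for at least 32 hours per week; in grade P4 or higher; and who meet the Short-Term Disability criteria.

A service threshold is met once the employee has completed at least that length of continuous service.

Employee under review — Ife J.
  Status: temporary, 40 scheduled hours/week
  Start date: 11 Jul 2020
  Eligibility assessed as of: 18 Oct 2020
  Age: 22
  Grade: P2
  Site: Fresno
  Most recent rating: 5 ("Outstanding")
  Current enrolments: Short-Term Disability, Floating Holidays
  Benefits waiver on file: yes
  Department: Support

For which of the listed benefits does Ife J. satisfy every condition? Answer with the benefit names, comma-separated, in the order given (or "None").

Floating Holidays, Short-Term Disability, Bereavement Leave

Service from 11 Jul 2020 to 18 Oct 2020: 99 days.
Floating Holidays — status temporary ✓; service 99 days ≥ 45 days ✓; age 22 ≥ 21 ✓ → eligible.
Short-Term Disability — status temporary ✓; benefits waiver on file ✓; 40 hrs/wk ≥ 35 ✓; rating 5 ≥ 3 ✓; eligible for Floating Holidays ✓ → eligible.
Commuter Stipend — status temporary ✗ (requires full-time) → not eligible.
Bereavement Leave — service 99 days ≥ 60 days ✓; grade P2 ≥ P2 ✓; rating 5 ≥ 3 ✓; enrolled in Floating Holidays ✓ → eligible.
Stock Purchase Plan — service 99 days ≥ 60 days ✓; 40 hrs/wk ≥ 35 ✓; age 22 < 25 ✗ → not eligible.
Professional Development Fund — status temporary ✗ (excluded) → not eligible.
Gym Reimbursement — status temporary ✓ (not excluded); service 99 days < 24 months (≈720 days) ✗ → not eligible.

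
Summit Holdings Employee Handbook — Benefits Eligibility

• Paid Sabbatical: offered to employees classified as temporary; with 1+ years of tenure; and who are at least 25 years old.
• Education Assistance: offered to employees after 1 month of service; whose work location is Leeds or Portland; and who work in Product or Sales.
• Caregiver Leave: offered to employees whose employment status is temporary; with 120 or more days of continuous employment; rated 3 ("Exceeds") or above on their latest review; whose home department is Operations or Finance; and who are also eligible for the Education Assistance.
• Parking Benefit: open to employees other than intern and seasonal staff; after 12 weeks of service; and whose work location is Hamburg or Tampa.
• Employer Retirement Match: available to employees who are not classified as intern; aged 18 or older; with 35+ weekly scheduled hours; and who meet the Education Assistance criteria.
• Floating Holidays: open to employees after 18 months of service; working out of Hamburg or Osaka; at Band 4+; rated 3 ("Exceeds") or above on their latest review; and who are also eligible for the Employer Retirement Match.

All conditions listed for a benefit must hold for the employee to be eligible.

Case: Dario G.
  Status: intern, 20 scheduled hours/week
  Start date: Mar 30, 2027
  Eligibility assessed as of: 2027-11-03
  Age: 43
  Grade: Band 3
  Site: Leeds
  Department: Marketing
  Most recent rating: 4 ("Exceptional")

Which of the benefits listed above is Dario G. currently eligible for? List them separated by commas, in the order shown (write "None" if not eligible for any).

Service from Mar 30, 2027 to 2027-11-03: 218 days.
Paid Sabbatical — status intern ✗ (requires temporary) → not eligible.
Education Assistance — service 218 days ≥ 1 month (≈30 days) ✓; site Leeds ✓; dept Marketing ✗ → not eligible.
Caregiver Leave — status intern ✗ (requires temporary) → not eligible.
Parking Benefit — status intern ✗ (excluded) → not eligible.
Employer Retirement Match — status intern ✗ (excluded) → not eligible.
Floating Holidays — service 218 days < 18 months (≈540 days) ✗ → not eligible.

None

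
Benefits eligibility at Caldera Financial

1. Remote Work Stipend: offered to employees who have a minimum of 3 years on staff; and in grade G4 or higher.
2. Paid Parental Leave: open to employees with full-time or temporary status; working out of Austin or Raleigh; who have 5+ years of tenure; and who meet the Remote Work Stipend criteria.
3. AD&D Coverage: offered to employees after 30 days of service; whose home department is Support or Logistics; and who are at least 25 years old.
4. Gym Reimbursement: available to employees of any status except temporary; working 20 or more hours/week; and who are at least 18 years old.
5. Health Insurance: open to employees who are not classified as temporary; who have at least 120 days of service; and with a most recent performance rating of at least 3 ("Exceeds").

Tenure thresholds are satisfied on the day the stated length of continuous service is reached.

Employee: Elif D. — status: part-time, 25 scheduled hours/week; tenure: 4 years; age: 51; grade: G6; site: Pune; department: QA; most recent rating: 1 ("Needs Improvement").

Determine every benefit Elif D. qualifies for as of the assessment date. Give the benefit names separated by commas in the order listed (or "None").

Remote Work Stipend, Gym Reimbursement

Remote Work Stipend — service 4 years ≥ 3 years ✓; grade G6 ≥ G4 ✓ → eligible.
Paid Parental Leave — status part-time ✗ (requires full-time or temporary) → not eligible.
AD&D Coverage — service 4 years ≥ 30 days ✓; dept QA ✗ → not eligible.
Gym Reimbursement — status part-time ✓ (not excluded); 25 hrs/wk ≥ 20 ✓; age 51 ≥ 18 ✓ → eligible.
Health Insurance — status part-time ✓ (not excluded); service 4 years ≥ 120 days ✓; rating 1 < 3 ✗ → not eligible.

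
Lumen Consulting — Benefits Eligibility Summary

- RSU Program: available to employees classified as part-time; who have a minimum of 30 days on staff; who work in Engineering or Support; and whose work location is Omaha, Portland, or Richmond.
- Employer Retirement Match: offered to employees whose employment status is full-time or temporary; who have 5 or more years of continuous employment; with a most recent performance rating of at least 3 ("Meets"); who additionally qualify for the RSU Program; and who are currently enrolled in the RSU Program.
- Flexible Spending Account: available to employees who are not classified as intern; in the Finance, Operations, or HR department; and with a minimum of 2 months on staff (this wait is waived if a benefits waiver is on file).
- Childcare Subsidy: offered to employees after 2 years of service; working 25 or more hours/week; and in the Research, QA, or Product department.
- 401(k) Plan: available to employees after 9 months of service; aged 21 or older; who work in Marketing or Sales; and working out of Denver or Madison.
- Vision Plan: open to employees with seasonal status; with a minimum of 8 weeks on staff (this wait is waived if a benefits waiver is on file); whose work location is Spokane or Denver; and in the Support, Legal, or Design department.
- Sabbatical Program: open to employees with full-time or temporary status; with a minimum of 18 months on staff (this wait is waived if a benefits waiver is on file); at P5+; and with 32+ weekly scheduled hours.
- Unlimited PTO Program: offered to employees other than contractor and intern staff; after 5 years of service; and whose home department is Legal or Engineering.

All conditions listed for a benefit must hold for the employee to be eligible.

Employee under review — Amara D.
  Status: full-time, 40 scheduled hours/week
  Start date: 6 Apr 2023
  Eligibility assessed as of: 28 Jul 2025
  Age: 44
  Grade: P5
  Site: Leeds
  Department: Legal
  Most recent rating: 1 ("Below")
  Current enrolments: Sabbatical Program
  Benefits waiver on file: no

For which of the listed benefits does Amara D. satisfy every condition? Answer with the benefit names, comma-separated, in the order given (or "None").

Sabbatical Program

Service from 6 Apr 2023 to 28 Jul 2025: 844 days.
RSU Program — status full-time ✗ (requires part-time) → not eligible.
Employer Retirement Match — status full-time ✓; service 844 days < 5 years (≈1825 days) ✗ → not eligible.
Flexible Spending Account — status full-time ✓ (not excluded); dept Legal ✗ → not eligible.
Childcare Subsidy — service 844 days ≥ 2 years (≈730 days) ✓; 40 hrs/wk ≥ 25 ✓; dept Legal ✗ → not eligible.
401(k) Plan — service 844 days ≥ 9 months (≈270 days) ✓; age 44 ≥ 21 ✓; dept Legal ✗ → not eligible.
Vision Plan — status full-time ✗ (requires seasonal) → not eligible.
Sabbatical Program — status full-time ✓; no waiver, service 844 days ≥ 18 months (≈540 days) ✓; grade P5 ≥ P5 ✓; 40 hrs/wk ≥ 32 ✓ → eligible.
Unlimited PTO Program — status full-time ✓ (not excluded); service 844 days < 5 years (≈1825 days) ✗ → not eligible.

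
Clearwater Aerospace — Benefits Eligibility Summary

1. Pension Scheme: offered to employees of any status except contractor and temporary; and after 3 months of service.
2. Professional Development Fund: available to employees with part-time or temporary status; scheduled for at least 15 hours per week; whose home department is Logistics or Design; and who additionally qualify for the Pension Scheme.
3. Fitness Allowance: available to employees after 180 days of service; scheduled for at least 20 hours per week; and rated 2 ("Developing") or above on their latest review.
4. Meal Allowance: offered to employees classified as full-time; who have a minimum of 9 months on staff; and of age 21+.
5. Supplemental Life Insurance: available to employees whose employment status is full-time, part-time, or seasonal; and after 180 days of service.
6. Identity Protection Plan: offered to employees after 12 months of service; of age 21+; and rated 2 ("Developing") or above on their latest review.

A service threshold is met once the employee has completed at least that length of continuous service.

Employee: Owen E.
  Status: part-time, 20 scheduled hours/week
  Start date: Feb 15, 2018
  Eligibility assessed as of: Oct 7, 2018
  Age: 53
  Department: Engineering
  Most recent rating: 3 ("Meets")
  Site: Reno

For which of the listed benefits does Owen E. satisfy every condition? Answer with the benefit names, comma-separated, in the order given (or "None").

Pension Scheme, Fitness Allowance, Supplemental Life Insurance

Service from Feb 15, 2018 to Oct 7, 2018: 234 days.
Pension Scheme — status part-time ✓ (not excluded); service 234 days ≥ 3 months (≈90 days) ✓ → eligible.
Professional Development Fund — status part-time ✓; 20 hrs/wk ≥ 15 ✓; dept Engineering ✗ → not eligible.
Fitness Allowance — service 234 days ≥ 180 days ✓; 20 hrs/wk ≥ 20 ✓; rating 3 ≥ 2 ✓ → eligible.
Meal Allowance — status part-time ✗ (requires full-time) → not eligible.
Supplemental Life Insurance — status part-time ✓; service 234 days ≥ 180 days ✓ → eligible.
Identity Protection Plan — service 234 days < 12 months (≈360 days) ✗ → not eligible.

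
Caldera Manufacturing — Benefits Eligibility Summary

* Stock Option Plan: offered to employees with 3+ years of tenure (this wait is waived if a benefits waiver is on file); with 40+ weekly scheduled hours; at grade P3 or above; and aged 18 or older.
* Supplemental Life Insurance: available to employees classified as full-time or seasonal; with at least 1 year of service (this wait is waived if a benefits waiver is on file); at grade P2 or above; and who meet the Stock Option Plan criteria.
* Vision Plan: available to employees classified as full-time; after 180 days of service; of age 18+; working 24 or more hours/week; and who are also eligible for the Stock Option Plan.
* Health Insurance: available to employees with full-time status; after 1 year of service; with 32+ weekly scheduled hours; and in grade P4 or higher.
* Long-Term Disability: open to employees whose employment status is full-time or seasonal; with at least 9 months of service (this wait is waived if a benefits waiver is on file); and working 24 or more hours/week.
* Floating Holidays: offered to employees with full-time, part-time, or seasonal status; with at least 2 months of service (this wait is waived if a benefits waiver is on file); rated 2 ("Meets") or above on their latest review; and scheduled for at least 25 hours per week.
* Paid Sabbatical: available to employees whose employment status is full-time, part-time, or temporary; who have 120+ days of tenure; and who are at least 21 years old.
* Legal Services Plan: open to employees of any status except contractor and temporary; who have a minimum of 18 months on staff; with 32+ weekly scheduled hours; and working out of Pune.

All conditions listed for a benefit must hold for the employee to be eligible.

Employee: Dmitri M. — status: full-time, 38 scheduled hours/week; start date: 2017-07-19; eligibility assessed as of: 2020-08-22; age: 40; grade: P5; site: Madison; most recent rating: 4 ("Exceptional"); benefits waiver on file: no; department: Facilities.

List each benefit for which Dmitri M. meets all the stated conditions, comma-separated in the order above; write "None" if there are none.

Service from 2017-07-19 to 2020-08-22: 1130 days.
Stock Option Plan — no waiver, service 1130 days ≥ 3 years (≈1095 days) ✓; 38 hrs/wk < 40 ✗ → not eligible.
Supplemental Life Insurance — status full-time ✓; no waiver, service 1130 days ≥ 1 year (≈365 days) ✓; grade P5 ≥ P2 ✓; not eligible for Stock Option Plan ✗ → not eligible.
Vision Plan — status full-time ✓; service 1130 days ≥ 180 days ✓; age 40 ≥ 18 ✓; 38 hrs/wk ≥ 24 ✓; not eligible for Stock Option Plan ✗ → not eligible.
Health Insurance — status full-time ✓; service 1130 days ≥ 1 year (≈365 days) ✓; 38 hrs/wk ≥ 32 ✓; grade P5 ≥ P4 ✓ → eligible.
Long-Term Disability — status full-time ✓; no waiver, service 1130 days ≥ 9 months (≈270 days) ✓; 38 hrs/wk ≥ 24 ✓ → eligible.
Floating Holidays — status full-time ✓; no waiver, service 1130 days ≥ 2 months (≈60 days) ✓; rating 4 ≥ 2 ✓; 38 hrs/wk ≥ 25 ✓ → eligible.
Paid Sabbatical — status full-time ✓; service 1130 days ≥ 120 days ✓; age 40 ≥ 21 ✓ → eligible.
Legal Services Plan — status full-time ✓ (not excluded); service 1130 days ≥ 18 months (≈540 days) ✓; 38 hrs/wk ≥ 32 ✓; site Madison ✗ (not Pune) → not eligible.

Health Insurance, Long-Term Disability, Floating Holidays, Paid Sabbatical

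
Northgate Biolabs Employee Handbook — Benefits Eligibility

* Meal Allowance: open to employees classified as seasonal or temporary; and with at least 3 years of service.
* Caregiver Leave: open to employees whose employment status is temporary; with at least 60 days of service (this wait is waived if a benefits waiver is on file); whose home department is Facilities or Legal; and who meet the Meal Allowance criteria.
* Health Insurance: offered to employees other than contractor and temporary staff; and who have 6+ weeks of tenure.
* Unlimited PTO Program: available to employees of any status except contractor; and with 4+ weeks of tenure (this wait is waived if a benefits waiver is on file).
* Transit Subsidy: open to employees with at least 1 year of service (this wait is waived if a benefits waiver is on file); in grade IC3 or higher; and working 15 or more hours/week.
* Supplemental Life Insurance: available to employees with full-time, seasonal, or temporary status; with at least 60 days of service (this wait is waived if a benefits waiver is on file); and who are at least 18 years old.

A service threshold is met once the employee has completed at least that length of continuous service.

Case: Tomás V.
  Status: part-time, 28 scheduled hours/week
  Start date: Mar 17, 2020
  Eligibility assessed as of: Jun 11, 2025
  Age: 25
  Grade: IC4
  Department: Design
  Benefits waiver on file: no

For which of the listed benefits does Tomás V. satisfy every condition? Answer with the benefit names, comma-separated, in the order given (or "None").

Service from Mar 17, 2020 to Jun 11, 2025: 1912 days.
Meal Allowance — status part-time ✗ (requires seasonal or temporary) → not eligible.
Caregiver Leave — status part-time ✗ (requires temporary) → not eligible.
Health Insurance — status part-time ✓ (not excluded); service 1912 days ≥ 6 weeks (≈42 days) ✓ → eligible.
Unlimited PTO Program — status part-time ✓ (not excluded); no waiver, service 1912 days ≥ 4 weeks (≈28 days) ✓ → eligible.
Transit Subsidy — no waiver, service 1912 days ≥ 1 year (≈365 days) ✓; grade IC4 ≥ IC3 ✓; 28 hrs/wk ≥ 15 ✓ → eligible.
Supplemental Life Insurance — status part-time ✗ (requires full-time, seasonal, or temporary) → not eligible.

Health Insurance, Unlimited PTO Program, Transit Subsidy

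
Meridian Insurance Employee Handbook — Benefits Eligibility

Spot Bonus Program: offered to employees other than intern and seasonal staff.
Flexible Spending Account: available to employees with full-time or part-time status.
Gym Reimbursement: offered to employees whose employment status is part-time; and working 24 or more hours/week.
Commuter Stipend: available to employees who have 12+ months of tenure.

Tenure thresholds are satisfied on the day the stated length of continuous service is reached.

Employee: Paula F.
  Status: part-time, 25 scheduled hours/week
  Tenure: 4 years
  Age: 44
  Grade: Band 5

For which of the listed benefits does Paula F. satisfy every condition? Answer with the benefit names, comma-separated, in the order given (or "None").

Spot Bonus Program, Flexible Spending Account, Gym Reimbursement, Commuter Stipend

Spot Bonus Program — status part-time ✓ (not excluded) → eligible.
Flexible Spending Account — status part-time ✓ → eligible.
Gym Reimbursement — status part-time ✓; 25 hrs/wk ≥ 24 ✓ → eligible.
Commuter Stipend — service 4 years ≥ 12 months (≈360 days) ✓ → eligible.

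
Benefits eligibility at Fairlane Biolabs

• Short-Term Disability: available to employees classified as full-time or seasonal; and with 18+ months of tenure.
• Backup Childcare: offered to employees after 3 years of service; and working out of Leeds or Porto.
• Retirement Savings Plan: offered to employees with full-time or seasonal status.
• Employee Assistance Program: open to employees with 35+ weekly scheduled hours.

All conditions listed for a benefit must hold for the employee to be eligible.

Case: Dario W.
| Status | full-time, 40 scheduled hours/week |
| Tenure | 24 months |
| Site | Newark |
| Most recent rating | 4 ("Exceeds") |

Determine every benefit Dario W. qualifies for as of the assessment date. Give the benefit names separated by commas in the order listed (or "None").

Short-Term Disability — status full-time ✓; service 24 months ≥ 18 months ✓ → eligible.
Backup Childcare — service 24 months < 3 years (≈1095 days) ✗ → not eligible.
Retirement Savings Plan — status full-time ✓ → eligible.
Employee Assistance Program — 40 hrs/wk ≥ 35 ✓ → eligible.

Short-Term Disability, Retirement Savings Plan, Employee Assistance Program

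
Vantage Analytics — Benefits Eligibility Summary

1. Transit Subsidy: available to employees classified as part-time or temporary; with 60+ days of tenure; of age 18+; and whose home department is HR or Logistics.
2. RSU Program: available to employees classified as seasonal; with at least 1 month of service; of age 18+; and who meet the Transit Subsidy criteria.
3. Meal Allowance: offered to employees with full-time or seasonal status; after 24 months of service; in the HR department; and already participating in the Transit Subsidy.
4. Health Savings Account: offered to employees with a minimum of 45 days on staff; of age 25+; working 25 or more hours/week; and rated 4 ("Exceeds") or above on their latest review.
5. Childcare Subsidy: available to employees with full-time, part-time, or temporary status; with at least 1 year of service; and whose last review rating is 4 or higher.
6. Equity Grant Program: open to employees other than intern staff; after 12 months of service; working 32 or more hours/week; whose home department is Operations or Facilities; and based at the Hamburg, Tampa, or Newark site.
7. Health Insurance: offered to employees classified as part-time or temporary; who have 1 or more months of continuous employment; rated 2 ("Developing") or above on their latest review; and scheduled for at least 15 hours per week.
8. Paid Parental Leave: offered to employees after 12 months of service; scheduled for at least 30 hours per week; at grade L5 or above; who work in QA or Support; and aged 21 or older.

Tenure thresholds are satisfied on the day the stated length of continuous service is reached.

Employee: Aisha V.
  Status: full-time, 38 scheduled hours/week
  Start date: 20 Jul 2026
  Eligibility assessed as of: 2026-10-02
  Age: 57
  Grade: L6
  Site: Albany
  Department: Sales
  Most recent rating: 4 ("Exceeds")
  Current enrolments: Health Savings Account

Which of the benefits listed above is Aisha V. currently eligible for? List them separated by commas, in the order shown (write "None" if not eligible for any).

Service from 20 Jul 2026 to 2026-10-02: 74 days.
Transit Subsidy — status full-time ✗ (requires part-time or temporary) → not eligible.
RSU Program — status full-time ✗ (requires seasonal) → not eligible.
Meal Allowance — status full-time ✓; service 74 days < 24 months (≈720 days) ✗ → not eligible.
Health Savings Account — service 74 days ≥ 45 days ✓; age 57 ≥ 25 ✓; 38 hrs/wk ≥ 25 ✓; rating 4 ≥ 4 ✓ → eligible.
Childcare Subsidy — status full-time ✓; service 74 days < 1 year (≈365 days) ✗ → not eligible.
Equity Grant Program — status full-time ✓ (not excluded); service 74 days < 12 months (≈360 days) ✗ → not eligible.
Health Insurance — status full-time ✗ (requires part-time or temporary) → not eligible.
Paid Parental Leave — service 74 days < 12 months (≈360 days) ✗ → not eligible.

Health Savings Account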